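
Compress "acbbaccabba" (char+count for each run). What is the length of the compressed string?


Input: acbbaccabba
Runs:
  'a' x 1 => "a1"
  'c' x 1 => "c1"
  'b' x 2 => "b2"
  'a' x 1 => "a1"
  'c' x 2 => "c2"
  'a' x 1 => "a1"
  'b' x 2 => "b2"
  'a' x 1 => "a1"
Compressed: "a1c1b2a1c2a1b2a1"
Compressed length: 16

16


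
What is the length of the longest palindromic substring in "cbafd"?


Input: "cbafd"
Checking substrings for palindromes:
  No multi-char palindromic substrings found
Longest palindromic substring: "c" with length 1

1


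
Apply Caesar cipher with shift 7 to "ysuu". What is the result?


Caesar cipher: shift "ysuu" by 7
  'y' (pos 24) + 7 = pos 5 = 'f'
  's' (pos 18) + 7 = pos 25 = 'z'
  'u' (pos 20) + 7 = pos 1 = 'b'
  'u' (pos 20) + 7 = pos 1 = 'b'
Result: fzbb

fzbb


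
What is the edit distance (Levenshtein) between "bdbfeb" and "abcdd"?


Computing edit distance: "bdbfeb" -> "abcdd"
DP table:
           a    b    c    d    d
      0    1    2    3    4    5
  b   1    1    1    2    3    4
  d   2    2    2    2    2    3
  b   3    3    2    3    3    3
  f   4    4    3    3    4    4
  e   5    5    4    4    4    5
  b   6    6    5    5    5    5
Edit distance = dp[6][5] = 5

5


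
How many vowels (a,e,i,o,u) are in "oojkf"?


Input: oojkf
Checking each character:
  'o' at position 0: vowel (running total: 1)
  'o' at position 1: vowel (running total: 2)
  'j' at position 2: consonant
  'k' at position 3: consonant
  'f' at position 4: consonant
Total vowels: 2

2


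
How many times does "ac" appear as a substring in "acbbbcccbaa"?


Searching for "ac" in "acbbbcccbaa"
Scanning each position:
  Position 0: "ac" => MATCH
  Position 1: "cb" => no
  Position 2: "bb" => no
  Position 3: "bb" => no
  Position 4: "bc" => no
  Position 5: "cc" => no
  Position 6: "cc" => no
  Position 7: "cb" => no
  Position 8: "ba" => no
  Position 9: "aa" => no
Total occurrences: 1

1


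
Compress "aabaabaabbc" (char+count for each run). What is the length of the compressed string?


Input: aabaabaabbc
Runs:
  'a' x 2 => "a2"
  'b' x 1 => "b1"
  'a' x 2 => "a2"
  'b' x 1 => "b1"
  'a' x 2 => "a2"
  'b' x 2 => "b2"
  'c' x 1 => "c1"
Compressed: "a2b1a2b1a2b2c1"
Compressed length: 14

14


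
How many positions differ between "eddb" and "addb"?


Comparing "eddb" and "addb" position by position:
  Position 0: 'e' vs 'a' => DIFFER
  Position 1: 'd' vs 'd' => same
  Position 2: 'd' vs 'd' => same
  Position 3: 'b' vs 'b' => same
Positions that differ: 1

1


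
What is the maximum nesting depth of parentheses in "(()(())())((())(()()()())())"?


Input: "(()(())())((())(()()()())())"
Tracking depth:
  Position 0 '(': depth becomes 1
  Position 1 '(': depth becomes 2
  Position 2 ')': depth becomes 1
  Position 3 '(': depth becomes 2
  Position 4 '(': depth becomes 3
  Position 5 ')': depth becomes 2
  Position 6 ')': depth becomes 1
  Position 7 '(': depth becomes 2
  Position 8 ')': depth becomes 1
  Position 9 ')': depth becomes 0
  Position 10 '(': depth becomes 1
  Position 11 '(': depth becomes 2
  Position 12 '(': depth becomes 3
  Position 13 ')': depth becomes 2
  Position 14 ')': depth becomes 1
  Position 15 '(': depth becomes 2
  Position 16 '(': depth becomes 3
  Position 17 ')': depth becomes 2
  Position 18 '(': depth becomes 3
  Position 19 ')': depth becomes 2
  Position 20 '(': depth becomes 3
  Position 21 ')': depth becomes 2
  Position 22 '(': depth becomes 3
  Position 23 ')': depth becomes 2
  Position 24 ')': depth becomes 1
  Position 25 '(': depth becomes 2
  Position 26 ')': depth becomes 1
  Position 27 ')': depth becomes 0
Maximum depth reached: 3

3


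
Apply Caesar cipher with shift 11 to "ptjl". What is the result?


Caesar cipher: shift "ptjl" by 11
  'p' (pos 15) + 11 = pos 0 = 'a'
  't' (pos 19) + 11 = pos 4 = 'e'
  'j' (pos 9) + 11 = pos 20 = 'u'
  'l' (pos 11) + 11 = pos 22 = 'w'
Result: aeuw

aeuw


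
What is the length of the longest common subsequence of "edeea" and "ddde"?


LCS of "edeea" and "ddde"
DP table:
           d    d    d    e
      0    0    0    0    0
  e   0    0    0    0    1
  d   0    1    1    1    1
  e   0    1    1    1    2
  e   0    1    1    1    2
  a   0    1    1    1    2
LCS length = dp[5][4] = 2

2


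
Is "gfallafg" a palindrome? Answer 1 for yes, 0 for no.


Input: gfallafg
Reversed: gfallafg
  Compare pos 0 ('g') with pos 7 ('g'): match
  Compare pos 1 ('f') with pos 6 ('f'): match
  Compare pos 2 ('a') with pos 5 ('a'): match
  Compare pos 3 ('l') with pos 4 ('l'): match
Result: palindrome

1


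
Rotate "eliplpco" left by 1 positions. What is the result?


Input: "eliplpco", rotate left by 1
First 1 characters: "e"
Remaining characters: "liplpco"
Concatenate remaining + first: "liplpco" + "e" = "liplpcoe"

liplpcoe


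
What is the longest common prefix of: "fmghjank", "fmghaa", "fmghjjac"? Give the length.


Words: fmghjank, fmghaa, fmghjjac
  Position 0: all 'f' => match
  Position 1: all 'm' => match
  Position 2: all 'g' => match
  Position 3: all 'h' => match
  Position 4: ('j', 'a', 'j') => mismatch, stop
LCP = "fmgh" (length 4)

4


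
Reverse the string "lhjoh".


Input: lhjoh
Reading characters right to left:
  Position 4: 'h'
  Position 3: 'o'
  Position 2: 'j'
  Position 1: 'h'
  Position 0: 'l'
Reversed: hojhl

hojhl


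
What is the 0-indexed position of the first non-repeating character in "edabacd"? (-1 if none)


Input: edabacd
Character frequencies:
  'a': 2
  'b': 1
  'c': 1
  'd': 2
  'e': 1
Scanning left to right for freq == 1:
  Position 0 ('e'): unique! => answer = 0

0


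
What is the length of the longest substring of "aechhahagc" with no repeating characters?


Input: "aechhahagc"
Sliding window (track last position of each char):
  Position 0 ('a'): window [0,0] length 1 -- new best
  Position 1 ('e'): window [0,1] length 2 -- new best
  Position 2 ('c'): window [0,2] length 3 -- new best
  Position 3 ('h'): window [0,3] length 4 -- new best
  Position 4 ('h'): repeat (last at 3), move window start to 4
  Position 4 ('h'): window [4,4] length 1
  Position 5 ('a'): window [4,5] length 2
  Position 6 ('h'): repeat (last at 4), move window start to 5
  Position 6 ('h'): window [5,6] length 2
  Position 7 ('a'): repeat (last at 5), move window start to 6
  Position 7 ('a'): window [6,7] length 2
  Position 8 ('g'): window [6,8] length 3
  Position 9 ('c'): window [6,9] length 4
Longest substring with no repeats: "aech" with length 4

4


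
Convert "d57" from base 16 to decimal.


Input: "d57" in base 16
Positional expansion:
  Digit 'd' (value 13) x 16^2 = 3328
  Digit '5' (value 5) x 16^1 = 80
  Digit '7' (value 7) x 16^0 = 7
Sum = 3415

3415


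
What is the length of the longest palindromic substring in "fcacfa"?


Input: "fcacfa"
Checking substrings for palindromes:
  [0:5] "fcacf" (len 5) => palindrome
  [1:4] "cac" (len 3) => palindrome
Longest palindromic substring: "fcacf" with length 5

5


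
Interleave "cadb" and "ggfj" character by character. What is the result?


Interleaving "cadb" and "ggfj":
  Position 0: 'c' from first, 'g' from second => "cg"
  Position 1: 'a' from first, 'g' from second => "ag"
  Position 2: 'd' from first, 'f' from second => "df"
  Position 3: 'b' from first, 'j' from second => "bj"
Result: cgagdfbj

cgagdfbj


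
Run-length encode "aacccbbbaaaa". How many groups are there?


Input: aacccbbbaaaa
Scanning for consecutive runs:
  Group 1: 'a' x 2 (positions 0-1)
  Group 2: 'c' x 3 (positions 2-4)
  Group 3: 'b' x 3 (positions 5-7)
  Group 4: 'a' x 4 (positions 8-11)
Total groups: 4

4


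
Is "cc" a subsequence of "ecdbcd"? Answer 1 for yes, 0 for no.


Check if "cc" is a subsequence of "ecdbcd"
Greedy scan:
  Position 0 ('e'): no match needed
  Position 1 ('c'): matches sub[0] = 'c'
  Position 2 ('d'): no match needed
  Position 3 ('b'): no match needed
  Position 4 ('c'): matches sub[1] = 'c'
  Position 5 ('d'): no match needed
All 2 characters matched => is a subsequence

1


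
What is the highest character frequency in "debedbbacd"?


Input: debedbbacd
Character counts:
  'a': 1
  'b': 3
  'c': 1
  'd': 3
  'e': 2
Maximum frequency: 3

3


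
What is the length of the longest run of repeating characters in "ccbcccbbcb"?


Input: "ccbcccbbcb"
Scanning for longest run:
  Position 1 ('c'): continues run of 'c', length=2
  Position 2 ('b'): new char, reset run to 1
  Position 3 ('c'): new char, reset run to 1
  Position 4 ('c'): continues run of 'c', length=2
  Position 5 ('c'): continues run of 'c', length=3
  Position 6 ('b'): new char, reset run to 1
  Position 7 ('b'): continues run of 'b', length=2
  Position 8 ('c'): new char, reset run to 1
  Position 9 ('b'): new char, reset run to 1
Longest run: 'c' with length 3

3


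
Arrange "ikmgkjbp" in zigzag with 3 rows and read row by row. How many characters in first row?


Zigzag "ikmgkjbp" into 3 rows:
Placing characters:
  'i' => row 0
  'k' => row 1
  'm' => row 2
  'g' => row 1
  'k' => row 0
  'j' => row 1
  'b' => row 2
  'p' => row 1
Rows:
  Row 0: "ik"
  Row 1: "kgjp"
  Row 2: "mb"
First row length: 2

2


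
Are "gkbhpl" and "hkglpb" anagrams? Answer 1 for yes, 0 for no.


Strings: "gkbhpl", "hkglpb"
Sorted first:  bghklp
Sorted second: bghklp
Sorted forms match => anagrams

1


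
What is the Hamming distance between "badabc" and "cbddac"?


Comparing "badabc" and "cbddac" position by position:
  Position 0: 'b' vs 'c' => differ
  Position 1: 'a' vs 'b' => differ
  Position 2: 'd' vs 'd' => same
  Position 3: 'a' vs 'd' => differ
  Position 4: 'b' vs 'a' => differ
  Position 5: 'c' vs 'c' => same
Total differences (Hamming distance): 4

4


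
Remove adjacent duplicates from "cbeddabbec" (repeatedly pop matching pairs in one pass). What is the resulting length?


Input: cbeddabbec
Stack-based adjacent duplicate removal:
  Read 'c': push. Stack: c
  Read 'b': push. Stack: cb
  Read 'e': push. Stack: cbe
  Read 'd': push. Stack: cbed
  Read 'd': matches stack top 'd' => pop. Stack: cbe
  Read 'a': push. Stack: cbea
  Read 'b': push. Stack: cbeab
  Read 'b': matches stack top 'b' => pop. Stack: cbea
  Read 'e': push. Stack: cbeae
  Read 'c': push. Stack: cbeaec
Final stack: "cbeaec" (length 6)

6


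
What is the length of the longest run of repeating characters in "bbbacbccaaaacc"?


Input: "bbbacbccaaaacc"
Scanning for longest run:
  Position 1 ('b'): continues run of 'b', length=2
  Position 2 ('b'): continues run of 'b', length=3
  Position 3 ('a'): new char, reset run to 1
  Position 4 ('c'): new char, reset run to 1
  Position 5 ('b'): new char, reset run to 1
  Position 6 ('c'): new char, reset run to 1
  Position 7 ('c'): continues run of 'c', length=2
  Position 8 ('a'): new char, reset run to 1
  Position 9 ('a'): continues run of 'a', length=2
  Position 10 ('a'): continues run of 'a', length=3
  Position 11 ('a'): continues run of 'a', length=4
  Position 12 ('c'): new char, reset run to 1
  Position 13 ('c'): continues run of 'c', length=2
Longest run: 'a' with length 4

4


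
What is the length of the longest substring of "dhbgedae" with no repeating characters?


Input: "dhbgedae"
Sliding window (track last position of each char):
  Position 0 ('d'): window [0,0] length 1 -- new best
  Position 1 ('h'): window [0,1] length 2 -- new best
  Position 2 ('b'): window [0,2] length 3 -- new best
  Position 3 ('g'): window [0,3] length 4 -- new best
  Position 4 ('e'): window [0,4] length 5 -- new best
  Position 5 ('d'): repeat (last at 0), move window start to 1
  Position 5 ('d'): window [1,5] length 5
  Position 6 ('a'): window [1,6] length 6 -- new best
  Position 7 ('e'): repeat (last at 4), move window start to 5
  Position 7 ('e'): window [5,7] length 3
Longest substring with no repeats: "hbgeda" with length 6

6


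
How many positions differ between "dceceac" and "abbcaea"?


Comparing "dceceac" and "abbcaea" position by position:
  Position 0: 'd' vs 'a' => DIFFER
  Position 1: 'c' vs 'b' => DIFFER
  Position 2: 'e' vs 'b' => DIFFER
  Position 3: 'c' vs 'c' => same
  Position 4: 'e' vs 'a' => DIFFER
  Position 5: 'a' vs 'e' => DIFFER
  Position 6: 'c' vs 'a' => DIFFER
Positions that differ: 6

6


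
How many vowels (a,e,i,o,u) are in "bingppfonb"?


Input: bingppfonb
Checking each character:
  'b' at position 0: consonant
  'i' at position 1: vowel (running total: 1)
  'n' at position 2: consonant
  'g' at position 3: consonant
  'p' at position 4: consonant
  'p' at position 5: consonant
  'f' at position 6: consonant
  'o' at position 7: vowel (running total: 2)
  'n' at position 8: consonant
  'b' at position 9: consonant
Total vowels: 2

2


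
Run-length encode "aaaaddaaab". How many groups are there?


Input: aaaaddaaab
Scanning for consecutive runs:
  Group 1: 'a' x 4 (positions 0-3)
  Group 2: 'd' x 2 (positions 4-5)
  Group 3: 'a' x 3 (positions 6-8)
  Group 4: 'b' x 1 (positions 9-9)
Total groups: 4

4


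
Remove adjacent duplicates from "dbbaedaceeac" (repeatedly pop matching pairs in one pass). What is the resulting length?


Input: dbbaedaceeac
Stack-based adjacent duplicate removal:
  Read 'd': push. Stack: d
  Read 'b': push. Stack: db
  Read 'b': matches stack top 'b' => pop. Stack: d
  Read 'a': push. Stack: da
  Read 'e': push. Stack: dae
  Read 'd': push. Stack: daed
  Read 'a': push. Stack: daeda
  Read 'c': push. Stack: daedac
  Read 'e': push. Stack: daedace
  Read 'e': matches stack top 'e' => pop. Stack: daedac
  Read 'a': push. Stack: daedaca
  Read 'c': push. Stack: daedacac
Final stack: "daedacac" (length 8)

8


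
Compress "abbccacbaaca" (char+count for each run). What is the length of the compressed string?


Input: abbccacbaaca
Runs:
  'a' x 1 => "a1"
  'b' x 2 => "b2"
  'c' x 2 => "c2"
  'a' x 1 => "a1"
  'c' x 1 => "c1"
  'b' x 1 => "b1"
  'a' x 2 => "a2"
  'c' x 1 => "c1"
  'a' x 1 => "a1"
Compressed: "a1b2c2a1c1b1a2c1a1"
Compressed length: 18

18


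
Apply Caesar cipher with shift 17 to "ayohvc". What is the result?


Caesar cipher: shift "ayohvc" by 17
  'a' (pos 0) + 17 = pos 17 = 'r'
  'y' (pos 24) + 17 = pos 15 = 'p'
  'o' (pos 14) + 17 = pos 5 = 'f'
  'h' (pos 7) + 17 = pos 24 = 'y'
  'v' (pos 21) + 17 = pos 12 = 'm'
  'c' (pos 2) + 17 = pos 19 = 't'
Result: rpfymt

rpfymt


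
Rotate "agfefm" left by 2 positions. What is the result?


Input: "agfefm", rotate left by 2
First 2 characters: "ag"
Remaining characters: "fefm"
Concatenate remaining + first: "fefm" + "ag" = "fefmag"

fefmag


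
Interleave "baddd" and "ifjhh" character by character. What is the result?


Interleaving "baddd" and "ifjhh":
  Position 0: 'b' from first, 'i' from second => "bi"
  Position 1: 'a' from first, 'f' from second => "af"
  Position 2: 'd' from first, 'j' from second => "dj"
  Position 3: 'd' from first, 'h' from second => "dh"
  Position 4: 'd' from first, 'h' from second => "dh"
Result: biafdjdhdh

biafdjdhdh


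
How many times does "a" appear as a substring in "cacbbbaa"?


Searching for "a" in "cacbbbaa"
Scanning each position:
  Position 0: "c" => no
  Position 1: "a" => MATCH
  Position 2: "c" => no
  Position 3: "b" => no
  Position 4: "b" => no
  Position 5: "b" => no
  Position 6: "a" => MATCH
  Position 7: "a" => MATCH
Total occurrences: 3

3


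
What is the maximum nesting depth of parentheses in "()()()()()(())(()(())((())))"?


Input: "()()()()()(())(()(())((())))"
Tracking depth:
  Position 0 '(': depth becomes 1
  Position 1 ')': depth becomes 0
  Position 2 '(': depth becomes 1
  Position 3 ')': depth becomes 0
  Position 4 '(': depth becomes 1
  Position 5 ')': depth becomes 0
  Position 6 '(': depth becomes 1
  Position 7 ')': depth becomes 0
  Position 8 '(': depth becomes 1
  Position 9 ')': depth becomes 0
  Position 10 '(': depth becomes 1
  Position 11 '(': depth becomes 2
  Position 12 ')': depth becomes 1
  Position 13 ')': depth becomes 0
  Position 14 '(': depth becomes 1
  Position 15 '(': depth becomes 2
  Position 16 ')': depth becomes 1
  Position 17 '(': depth becomes 2
  Position 18 '(': depth becomes 3
  Position 19 ')': depth becomes 2
  Position 20 ')': depth becomes 1
  Position 21 '(': depth becomes 2
  Position 22 '(': depth becomes 3
  Position 23 '(': depth becomes 4
  Position 24 ')': depth becomes 3
  Position 25 ')': depth becomes 2
  Position 26 ')': depth becomes 1
  Position 27 ')': depth becomes 0
Maximum depth reached: 4

4


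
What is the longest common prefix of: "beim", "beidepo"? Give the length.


Words: beim, beidepo
  Position 0: all 'b' => match
  Position 1: all 'e' => match
  Position 2: all 'i' => match
  Position 3: ('m', 'd') => mismatch, stop
LCP = "bei" (length 3)

3


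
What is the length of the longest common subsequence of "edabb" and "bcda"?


LCS of "edabb" and "bcda"
DP table:
           b    c    d    a
      0    0    0    0    0
  e   0    0    0    0    0
  d   0    0    0    1    1
  a   0    0    0    1    2
  b   0    1    1    1    2
  b   0    1    1    1    2
LCS length = dp[5][4] = 2

2


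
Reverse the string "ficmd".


Input: ficmd
Reading characters right to left:
  Position 4: 'd'
  Position 3: 'm'
  Position 2: 'c'
  Position 1: 'i'
  Position 0: 'f'
Reversed: dmcif

dmcif


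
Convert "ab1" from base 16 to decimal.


Input: "ab1" in base 16
Positional expansion:
  Digit 'a' (value 10) x 16^2 = 2560
  Digit 'b' (value 11) x 16^1 = 176
  Digit '1' (value 1) x 16^0 = 1
Sum = 2737

2737


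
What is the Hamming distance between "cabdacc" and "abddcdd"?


Comparing "cabdacc" and "abddcdd" position by position:
  Position 0: 'c' vs 'a' => differ
  Position 1: 'a' vs 'b' => differ
  Position 2: 'b' vs 'd' => differ
  Position 3: 'd' vs 'd' => same
  Position 4: 'a' vs 'c' => differ
  Position 5: 'c' vs 'd' => differ
  Position 6: 'c' vs 'd' => differ
Total differences (Hamming distance): 6

6


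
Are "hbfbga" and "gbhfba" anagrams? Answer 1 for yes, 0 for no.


Strings: "hbfbga", "gbhfba"
Sorted first:  abbfgh
Sorted second: abbfgh
Sorted forms match => anagrams

1


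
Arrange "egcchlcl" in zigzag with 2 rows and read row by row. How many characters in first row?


Zigzag "egcchlcl" into 2 rows:
Placing characters:
  'e' => row 0
  'g' => row 1
  'c' => row 0
  'c' => row 1
  'h' => row 0
  'l' => row 1
  'c' => row 0
  'l' => row 1
Rows:
  Row 0: "echc"
  Row 1: "gcll"
First row length: 4

4


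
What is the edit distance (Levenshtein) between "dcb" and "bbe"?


Computing edit distance: "dcb" -> "bbe"
DP table:
           b    b    e
      0    1    2    3
  d   1    1    2    3
  c   2    2    2    3
  b   3    2    2    3
Edit distance = dp[3][3] = 3

3


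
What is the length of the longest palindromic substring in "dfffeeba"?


Input: "dfffeeba"
Checking substrings for palindromes:
  [1:4] "fff" (len 3) => palindrome
  [1:3] "ff" (len 2) => palindrome
  [2:4] "ff" (len 2) => palindrome
  [4:6] "ee" (len 2) => palindrome
Longest palindromic substring: "fff" with length 3

3


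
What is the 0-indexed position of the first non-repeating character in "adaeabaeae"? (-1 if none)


Input: adaeabaeae
Character frequencies:
  'a': 5
  'b': 1
  'd': 1
  'e': 3
Scanning left to right for freq == 1:
  Position 0 ('a'): freq=5, skip
  Position 1 ('d'): unique! => answer = 1

1


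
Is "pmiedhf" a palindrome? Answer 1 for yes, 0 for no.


Input: pmiedhf
Reversed: fhdeimp
  Compare pos 0 ('p') with pos 6 ('f'): MISMATCH
  Compare pos 1 ('m') with pos 5 ('h'): MISMATCH
  Compare pos 2 ('i') with pos 4 ('d'): MISMATCH
Result: not a palindrome

0


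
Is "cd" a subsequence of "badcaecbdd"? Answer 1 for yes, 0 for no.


Check if "cd" is a subsequence of "badcaecbdd"
Greedy scan:
  Position 0 ('b'): no match needed
  Position 1 ('a'): no match needed
  Position 2 ('d'): no match needed
  Position 3 ('c'): matches sub[0] = 'c'
  Position 4 ('a'): no match needed
  Position 5 ('e'): no match needed
  Position 6 ('c'): no match needed
  Position 7 ('b'): no match needed
  Position 8 ('d'): matches sub[1] = 'd'
  Position 9 ('d'): no match needed
All 2 characters matched => is a subsequence

1


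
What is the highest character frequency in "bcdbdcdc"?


Input: bcdbdcdc
Character counts:
  'b': 2
  'c': 3
  'd': 3
Maximum frequency: 3

3


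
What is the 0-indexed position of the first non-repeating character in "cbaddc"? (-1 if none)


Input: cbaddc
Character frequencies:
  'a': 1
  'b': 1
  'c': 2
  'd': 2
Scanning left to right for freq == 1:
  Position 0 ('c'): freq=2, skip
  Position 1 ('b'): unique! => answer = 1

1


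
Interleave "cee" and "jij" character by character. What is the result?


Interleaving "cee" and "jij":
  Position 0: 'c' from first, 'j' from second => "cj"
  Position 1: 'e' from first, 'i' from second => "ei"
  Position 2: 'e' from first, 'j' from second => "ej"
Result: cjeiej

cjeiej


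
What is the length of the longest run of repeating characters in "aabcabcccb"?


Input: "aabcabcccb"
Scanning for longest run:
  Position 1 ('a'): continues run of 'a', length=2
  Position 2 ('b'): new char, reset run to 1
  Position 3 ('c'): new char, reset run to 1
  Position 4 ('a'): new char, reset run to 1
  Position 5 ('b'): new char, reset run to 1
  Position 6 ('c'): new char, reset run to 1
  Position 7 ('c'): continues run of 'c', length=2
  Position 8 ('c'): continues run of 'c', length=3
  Position 9 ('b'): new char, reset run to 1
Longest run: 'c' with length 3

3


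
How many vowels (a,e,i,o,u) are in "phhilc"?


Input: phhilc
Checking each character:
  'p' at position 0: consonant
  'h' at position 1: consonant
  'h' at position 2: consonant
  'i' at position 3: vowel (running total: 1)
  'l' at position 4: consonant
  'c' at position 5: consonant
Total vowels: 1

1


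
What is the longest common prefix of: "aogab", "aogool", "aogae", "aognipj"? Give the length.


Words: aogab, aogool, aogae, aognipj
  Position 0: all 'a' => match
  Position 1: all 'o' => match
  Position 2: all 'g' => match
  Position 3: ('a', 'o', 'a', 'n') => mismatch, stop
LCP = "aog" (length 3)

3


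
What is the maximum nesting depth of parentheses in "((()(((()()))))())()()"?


Input: "((()(((()()))))())()()"
Tracking depth:
  Position 0 '(': depth becomes 1
  Position 1 '(': depth becomes 2
  Position 2 '(': depth becomes 3
  Position 3 ')': depth becomes 2
  Position 4 '(': depth becomes 3
  Position 5 '(': depth becomes 4
  Position 6 '(': depth becomes 5
  Position 7 '(': depth becomes 6
  Position 8 ')': depth becomes 5
  Position 9 '(': depth becomes 6
  Position 10 ')': depth becomes 5
  Position 11 ')': depth becomes 4
  Position 12 ')': depth becomes 3
  Position 13 ')': depth becomes 2
  Position 14 ')': depth becomes 1
  Position 15 '(': depth becomes 2
  Position 16 ')': depth becomes 1
  Position 17 ')': depth becomes 0
  Position 18 '(': depth becomes 1
  Position 19 ')': depth becomes 0
  Position 20 '(': depth becomes 1
  Position 21 ')': depth becomes 0
Maximum depth reached: 6

6


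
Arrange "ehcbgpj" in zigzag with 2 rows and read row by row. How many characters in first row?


Zigzag "ehcbgpj" into 2 rows:
Placing characters:
  'e' => row 0
  'h' => row 1
  'c' => row 0
  'b' => row 1
  'g' => row 0
  'p' => row 1
  'j' => row 0
Rows:
  Row 0: "ecgj"
  Row 1: "hbp"
First row length: 4

4


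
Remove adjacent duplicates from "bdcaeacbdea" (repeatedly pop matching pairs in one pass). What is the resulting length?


Input: bdcaeacbdea
Stack-based adjacent duplicate removal:
  Read 'b': push. Stack: b
  Read 'd': push. Stack: bd
  Read 'c': push. Stack: bdc
  Read 'a': push. Stack: bdca
  Read 'e': push. Stack: bdcae
  Read 'a': push. Stack: bdcaea
  Read 'c': push. Stack: bdcaeac
  Read 'b': push. Stack: bdcaeacb
  Read 'd': push. Stack: bdcaeacbd
  Read 'e': push. Stack: bdcaeacbde
  Read 'a': push. Stack: bdcaeacbdea
Final stack: "bdcaeacbdea" (length 11)

11


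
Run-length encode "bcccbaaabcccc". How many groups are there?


Input: bcccbaaabcccc
Scanning for consecutive runs:
  Group 1: 'b' x 1 (positions 0-0)
  Group 2: 'c' x 3 (positions 1-3)
  Group 3: 'b' x 1 (positions 4-4)
  Group 4: 'a' x 3 (positions 5-7)
  Group 5: 'b' x 1 (positions 8-8)
  Group 6: 'c' x 4 (positions 9-12)
Total groups: 6

6


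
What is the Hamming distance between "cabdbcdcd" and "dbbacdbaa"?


Comparing "cabdbcdcd" and "dbbacdbaa" position by position:
  Position 0: 'c' vs 'd' => differ
  Position 1: 'a' vs 'b' => differ
  Position 2: 'b' vs 'b' => same
  Position 3: 'd' vs 'a' => differ
  Position 4: 'b' vs 'c' => differ
  Position 5: 'c' vs 'd' => differ
  Position 6: 'd' vs 'b' => differ
  Position 7: 'c' vs 'a' => differ
  Position 8: 'd' vs 'a' => differ
Total differences (Hamming distance): 8

8


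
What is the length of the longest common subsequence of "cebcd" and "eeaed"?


LCS of "cebcd" and "eeaed"
DP table:
           e    e    a    e    d
      0    0    0    0    0    0
  c   0    0    0    0    0    0
  e   0    1    1    1    1    1
  b   0    1    1    1    1    1
  c   0    1    1    1    1    1
  d   0    1    1    1    1    2
LCS length = dp[5][5] = 2

2


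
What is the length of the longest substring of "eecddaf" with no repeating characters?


Input: "eecddaf"
Sliding window (track last position of each char):
  Position 0 ('e'): window [0,0] length 1 -- new best
  Position 1 ('e'): repeat (last at 0), move window start to 1
  Position 1 ('e'): window [1,1] length 1
  Position 2 ('c'): window [1,2] length 2 -- new best
  Position 3 ('d'): window [1,3] length 3 -- new best
  Position 4 ('d'): repeat (last at 3), move window start to 4
  Position 4 ('d'): window [4,4] length 1
  Position 5 ('a'): window [4,5] length 2
  Position 6 ('f'): window [4,6] length 3
Longest substring with no repeats: "ecd" with length 3

3


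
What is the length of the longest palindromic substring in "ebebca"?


Input: "ebebca"
Checking substrings for palindromes:
  [0:3] "ebe" (len 3) => palindrome
  [1:4] "beb" (len 3) => palindrome
Longest palindromic substring: "ebe" with length 3

3


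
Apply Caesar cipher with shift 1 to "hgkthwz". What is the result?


Caesar cipher: shift "hgkthwz" by 1
  'h' (pos 7) + 1 = pos 8 = 'i'
  'g' (pos 6) + 1 = pos 7 = 'h'
  'k' (pos 10) + 1 = pos 11 = 'l'
  't' (pos 19) + 1 = pos 20 = 'u'
  'h' (pos 7) + 1 = pos 8 = 'i'
  'w' (pos 22) + 1 = pos 23 = 'x'
  'z' (pos 25) + 1 = pos 0 = 'a'
Result: ihluixa

ihluixa


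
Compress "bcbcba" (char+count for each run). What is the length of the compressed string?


Input: bcbcba
Runs:
  'b' x 1 => "b1"
  'c' x 1 => "c1"
  'b' x 1 => "b1"
  'c' x 1 => "c1"
  'b' x 1 => "b1"
  'a' x 1 => "a1"
Compressed: "b1c1b1c1b1a1"
Compressed length: 12

12


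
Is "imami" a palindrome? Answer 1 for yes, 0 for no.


Input: imami
Reversed: imami
  Compare pos 0 ('i') with pos 4 ('i'): match
  Compare pos 1 ('m') with pos 3 ('m'): match
Result: palindrome

1


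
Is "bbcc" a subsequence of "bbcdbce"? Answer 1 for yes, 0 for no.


Check if "bbcc" is a subsequence of "bbcdbce"
Greedy scan:
  Position 0 ('b'): matches sub[0] = 'b'
  Position 1 ('b'): matches sub[1] = 'b'
  Position 2 ('c'): matches sub[2] = 'c'
  Position 3 ('d'): no match needed
  Position 4 ('b'): no match needed
  Position 5 ('c'): matches sub[3] = 'c'
  Position 6 ('e'): no match needed
All 4 characters matched => is a subsequence

1


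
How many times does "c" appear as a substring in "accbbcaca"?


Searching for "c" in "accbbcaca"
Scanning each position:
  Position 0: "a" => no
  Position 1: "c" => MATCH
  Position 2: "c" => MATCH
  Position 3: "b" => no
  Position 4: "b" => no
  Position 5: "c" => MATCH
  Position 6: "a" => no
  Position 7: "c" => MATCH
  Position 8: "a" => no
Total occurrences: 4

4


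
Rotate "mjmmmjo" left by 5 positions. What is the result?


Input: "mjmmmjo", rotate left by 5
First 5 characters: "mjmmm"
Remaining characters: "jo"
Concatenate remaining + first: "jo" + "mjmmm" = "jomjmmm"

jomjmmm


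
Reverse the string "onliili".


Input: onliili
Reading characters right to left:
  Position 6: 'i'
  Position 5: 'l'
  Position 4: 'i'
  Position 3: 'i'
  Position 2: 'l'
  Position 1: 'n'
  Position 0: 'o'
Reversed: iliilno

iliilno


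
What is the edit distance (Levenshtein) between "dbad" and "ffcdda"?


Computing edit distance: "dbad" -> "ffcdda"
DP table:
           f    f    c    d    d    a
      0    1    2    3    4    5    6
  d   1    1    2    3    3    4    5
  b   2    2    2    3    4    4    5
  a   3    3    3    3    4    5    4
  d   4    4    4    4    3    4    5
Edit distance = dp[4][6] = 5

5


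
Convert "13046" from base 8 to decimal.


Input: "13046" in base 8
Positional expansion:
  Digit '1' (value 1) x 8^4 = 4096
  Digit '3' (value 3) x 8^3 = 1536
  Digit '0' (value 0) x 8^2 = 0
  Digit '4' (value 4) x 8^1 = 32
  Digit '6' (value 6) x 8^0 = 6
Sum = 5670

5670


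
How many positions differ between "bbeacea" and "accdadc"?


Comparing "bbeacea" and "accdadc" position by position:
  Position 0: 'b' vs 'a' => DIFFER
  Position 1: 'b' vs 'c' => DIFFER
  Position 2: 'e' vs 'c' => DIFFER
  Position 3: 'a' vs 'd' => DIFFER
  Position 4: 'c' vs 'a' => DIFFER
  Position 5: 'e' vs 'd' => DIFFER
  Position 6: 'a' vs 'c' => DIFFER
Positions that differ: 7

7


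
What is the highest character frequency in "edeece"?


Input: edeece
Character counts:
  'c': 1
  'd': 1
  'e': 4
Maximum frequency: 4

4


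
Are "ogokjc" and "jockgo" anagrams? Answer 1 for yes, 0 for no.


Strings: "ogokjc", "jockgo"
Sorted first:  cgjkoo
Sorted second: cgjkoo
Sorted forms match => anagrams

1


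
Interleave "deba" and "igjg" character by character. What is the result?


Interleaving "deba" and "igjg":
  Position 0: 'd' from first, 'i' from second => "di"
  Position 1: 'e' from first, 'g' from second => "eg"
  Position 2: 'b' from first, 'j' from second => "bj"
  Position 3: 'a' from first, 'g' from second => "ag"
Result: diegbjag

diegbjag


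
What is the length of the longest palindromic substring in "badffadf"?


Input: "badffadf"
Checking substrings for palindromes:
  [3:5] "ff" (len 2) => palindrome
Longest palindromic substring: "ff" with length 2

2


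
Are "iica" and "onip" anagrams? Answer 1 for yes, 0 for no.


Strings: "iica", "onip"
Sorted first:  acii
Sorted second: inop
Differ at position 0: 'a' vs 'i' => not anagrams

0


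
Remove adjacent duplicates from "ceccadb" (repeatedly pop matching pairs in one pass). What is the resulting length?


Input: ceccadb
Stack-based adjacent duplicate removal:
  Read 'c': push. Stack: c
  Read 'e': push. Stack: ce
  Read 'c': push. Stack: cec
  Read 'c': matches stack top 'c' => pop. Stack: ce
  Read 'a': push. Stack: cea
  Read 'd': push. Stack: cead
  Read 'b': push. Stack: ceadb
Final stack: "ceadb" (length 5)

5


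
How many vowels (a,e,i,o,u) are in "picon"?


Input: picon
Checking each character:
  'p' at position 0: consonant
  'i' at position 1: vowel (running total: 1)
  'c' at position 2: consonant
  'o' at position 3: vowel (running total: 2)
  'n' at position 4: consonant
Total vowels: 2

2


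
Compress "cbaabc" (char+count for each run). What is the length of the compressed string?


Input: cbaabc
Runs:
  'c' x 1 => "c1"
  'b' x 1 => "b1"
  'a' x 2 => "a2"
  'b' x 1 => "b1"
  'c' x 1 => "c1"
Compressed: "c1b1a2b1c1"
Compressed length: 10

10


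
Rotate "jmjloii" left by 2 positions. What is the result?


Input: "jmjloii", rotate left by 2
First 2 characters: "jm"
Remaining characters: "jloii"
Concatenate remaining + first: "jloii" + "jm" = "jloiijm"

jloiijm


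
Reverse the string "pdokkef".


Input: pdokkef
Reading characters right to left:
  Position 6: 'f'
  Position 5: 'e'
  Position 4: 'k'
  Position 3: 'k'
  Position 2: 'o'
  Position 1: 'd'
  Position 0: 'p'
Reversed: fekkodp

fekkodp


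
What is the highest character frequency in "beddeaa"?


Input: beddeaa
Character counts:
  'a': 2
  'b': 1
  'd': 2
  'e': 2
Maximum frequency: 2

2


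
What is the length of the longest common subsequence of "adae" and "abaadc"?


LCS of "adae" and "abaadc"
DP table:
           a    b    a    a    d    c
      0    0    0    0    0    0    0
  a   0    1    1    1    1    1    1
  d   0    1    1    1    1    2    2
  a   0    1    1    2    2    2    2
  e   0    1    1    2    2    2    2
LCS length = dp[4][6] = 2

2


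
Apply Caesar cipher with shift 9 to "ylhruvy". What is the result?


Caesar cipher: shift "ylhruvy" by 9
  'y' (pos 24) + 9 = pos 7 = 'h'
  'l' (pos 11) + 9 = pos 20 = 'u'
  'h' (pos 7) + 9 = pos 16 = 'q'
  'r' (pos 17) + 9 = pos 0 = 'a'
  'u' (pos 20) + 9 = pos 3 = 'd'
  'v' (pos 21) + 9 = pos 4 = 'e'
  'y' (pos 24) + 9 = pos 7 = 'h'
Result: huqadeh

huqadeh


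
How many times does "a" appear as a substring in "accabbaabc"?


Searching for "a" in "accabbaabc"
Scanning each position:
  Position 0: "a" => MATCH
  Position 1: "c" => no
  Position 2: "c" => no
  Position 3: "a" => MATCH
  Position 4: "b" => no
  Position 5: "b" => no
  Position 6: "a" => MATCH
  Position 7: "a" => MATCH
  Position 8: "b" => no
  Position 9: "c" => no
Total occurrences: 4

4


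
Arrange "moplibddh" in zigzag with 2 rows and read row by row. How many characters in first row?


Zigzag "moplibddh" into 2 rows:
Placing characters:
  'm' => row 0
  'o' => row 1
  'p' => row 0
  'l' => row 1
  'i' => row 0
  'b' => row 1
  'd' => row 0
  'd' => row 1
  'h' => row 0
Rows:
  Row 0: "mpidh"
  Row 1: "olbd"
First row length: 5

5


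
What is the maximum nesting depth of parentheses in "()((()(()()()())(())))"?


Input: "()((()(()()()())(())))"
Tracking depth:
  Position 0 '(': depth becomes 1
  Position 1 ')': depth becomes 0
  Position 2 '(': depth becomes 1
  Position 3 '(': depth becomes 2
  Position 4 '(': depth becomes 3
  Position 5 ')': depth becomes 2
  Position 6 '(': depth becomes 3
  Position 7 '(': depth becomes 4
  Position 8 ')': depth becomes 3
  Position 9 '(': depth becomes 4
  Position 10 ')': depth becomes 3
  Position 11 '(': depth becomes 4
  Position 12 ')': depth becomes 3
  Position 13 '(': depth becomes 4
  Position 14 ')': depth becomes 3
  Position 15 ')': depth becomes 2
  Position 16 '(': depth becomes 3
  Position 17 '(': depth becomes 4
  Position 18 ')': depth becomes 3
  Position 19 ')': depth becomes 2
  Position 20 ')': depth becomes 1
  Position 21 ')': depth becomes 0
Maximum depth reached: 4

4


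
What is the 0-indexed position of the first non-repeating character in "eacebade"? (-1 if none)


Input: eacebade
Character frequencies:
  'a': 2
  'b': 1
  'c': 1
  'd': 1
  'e': 3
Scanning left to right for freq == 1:
  Position 0 ('e'): freq=3, skip
  Position 1 ('a'): freq=2, skip
  Position 2 ('c'): unique! => answer = 2

2


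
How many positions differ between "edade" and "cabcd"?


Comparing "edade" and "cabcd" position by position:
  Position 0: 'e' vs 'c' => DIFFER
  Position 1: 'd' vs 'a' => DIFFER
  Position 2: 'a' vs 'b' => DIFFER
  Position 3: 'd' vs 'c' => DIFFER
  Position 4: 'e' vs 'd' => DIFFER
Positions that differ: 5

5


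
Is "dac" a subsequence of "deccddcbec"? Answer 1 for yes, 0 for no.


Check if "dac" is a subsequence of "deccddcbec"
Greedy scan:
  Position 0 ('d'): matches sub[0] = 'd'
  Position 1 ('e'): no match needed
  Position 2 ('c'): no match needed
  Position 3 ('c'): no match needed
  Position 4 ('d'): no match needed
  Position 5 ('d'): no match needed
  Position 6 ('c'): no match needed
  Position 7 ('b'): no match needed
  Position 8 ('e'): no match needed
  Position 9 ('c'): no match needed
Only matched 1/3 characters => not a subsequence

0


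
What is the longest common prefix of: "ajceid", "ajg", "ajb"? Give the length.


Words: ajceid, ajg, ajb
  Position 0: all 'a' => match
  Position 1: all 'j' => match
  Position 2: ('c', 'g', 'b') => mismatch, stop
LCP = "aj" (length 2)

2


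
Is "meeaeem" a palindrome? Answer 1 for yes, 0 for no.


Input: meeaeem
Reversed: meeaeem
  Compare pos 0 ('m') with pos 6 ('m'): match
  Compare pos 1 ('e') with pos 5 ('e'): match
  Compare pos 2 ('e') with pos 4 ('e'): match
Result: palindrome

1


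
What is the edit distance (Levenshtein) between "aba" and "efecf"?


Computing edit distance: "aba" -> "efecf"
DP table:
           e    f    e    c    f
      0    1    2    3    4    5
  a   1    1    2    3    4    5
  b   2    2    2    3    4    5
  a   3    3    3    3    4    5
Edit distance = dp[3][5] = 5

5


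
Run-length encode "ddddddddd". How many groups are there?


Input: ddddddddd
Scanning for consecutive runs:
  Group 1: 'd' x 9 (positions 0-8)
Total groups: 1

1


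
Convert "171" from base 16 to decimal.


Input: "171" in base 16
Positional expansion:
  Digit '1' (value 1) x 16^2 = 256
  Digit '7' (value 7) x 16^1 = 112
  Digit '1' (value 1) x 16^0 = 1
Sum = 369

369


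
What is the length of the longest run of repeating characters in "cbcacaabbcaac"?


Input: "cbcacaabbcaac"
Scanning for longest run:
  Position 1 ('b'): new char, reset run to 1
  Position 2 ('c'): new char, reset run to 1
  Position 3 ('a'): new char, reset run to 1
  Position 4 ('c'): new char, reset run to 1
  Position 5 ('a'): new char, reset run to 1
  Position 6 ('a'): continues run of 'a', length=2
  Position 7 ('b'): new char, reset run to 1
  Position 8 ('b'): continues run of 'b', length=2
  Position 9 ('c'): new char, reset run to 1
  Position 10 ('a'): new char, reset run to 1
  Position 11 ('a'): continues run of 'a', length=2
  Position 12 ('c'): new char, reset run to 1
Longest run: 'a' with length 2

2


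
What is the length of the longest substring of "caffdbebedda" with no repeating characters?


Input: "caffdbebedda"
Sliding window (track last position of each char):
  Position 0 ('c'): window [0,0] length 1 -- new best
  Position 1 ('a'): window [0,1] length 2 -- new best
  Position 2 ('f'): window [0,2] length 3 -- new best
  Position 3 ('f'): repeat (last at 2), move window start to 3
  Position 3 ('f'): window [3,3] length 1
  Position 4 ('d'): window [3,4] length 2
  Position 5 ('b'): window [3,5] length 3
  Position 6 ('e'): window [3,6] length 4 -- new best
  Position 7 ('b'): repeat (last at 5), move window start to 6
  Position 7 ('b'): window [6,7] length 2
  Position 8 ('e'): repeat (last at 6), move window start to 7
  Position 8 ('e'): window [7,8] length 2
  Position 9 ('d'): window [7,9] length 3
  Position 10 ('d'): repeat (last at 9), move window start to 10
  Position 10 ('d'): window [10,10] length 1
  Position 11 ('a'): window [10,11] length 2
Longest substring with no repeats: "fdbe" with length 4

4


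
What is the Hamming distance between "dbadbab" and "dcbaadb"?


Comparing "dbadbab" and "dcbaadb" position by position:
  Position 0: 'd' vs 'd' => same
  Position 1: 'b' vs 'c' => differ
  Position 2: 'a' vs 'b' => differ
  Position 3: 'd' vs 'a' => differ
  Position 4: 'b' vs 'a' => differ
  Position 5: 'a' vs 'd' => differ
  Position 6: 'b' vs 'b' => same
Total differences (Hamming distance): 5

5


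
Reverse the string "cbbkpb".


Input: cbbkpb
Reading characters right to left:
  Position 5: 'b'
  Position 4: 'p'
  Position 3: 'k'
  Position 2: 'b'
  Position 1: 'b'
  Position 0: 'c'
Reversed: bpkbbc

bpkbbc


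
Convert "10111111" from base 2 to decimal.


Input: "10111111" in base 2
Positional expansion:
  Digit '1' (value 1) x 2^7 = 128
  Digit '0' (value 0) x 2^6 = 0
  Digit '1' (value 1) x 2^5 = 32
  Digit '1' (value 1) x 2^4 = 16
  Digit '1' (value 1) x 2^3 = 8
  Digit '1' (value 1) x 2^2 = 4
  Digit '1' (value 1) x 2^1 = 2
  Digit '1' (value 1) x 2^0 = 1
Sum = 191

191


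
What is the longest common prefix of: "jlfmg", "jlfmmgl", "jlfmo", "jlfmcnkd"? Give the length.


Words: jlfmg, jlfmmgl, jlfmo, jlfmcnkd
  Position 0: all 'j' => match
  Position 1: all 'l' => match
  Position 2: all 'f' => match
  Position 3: all 'm' => match
  Position 4: ('g', 'm', 'o', 'c') => mismatch, stop
LCP = "jlfm" (length 4)

4
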